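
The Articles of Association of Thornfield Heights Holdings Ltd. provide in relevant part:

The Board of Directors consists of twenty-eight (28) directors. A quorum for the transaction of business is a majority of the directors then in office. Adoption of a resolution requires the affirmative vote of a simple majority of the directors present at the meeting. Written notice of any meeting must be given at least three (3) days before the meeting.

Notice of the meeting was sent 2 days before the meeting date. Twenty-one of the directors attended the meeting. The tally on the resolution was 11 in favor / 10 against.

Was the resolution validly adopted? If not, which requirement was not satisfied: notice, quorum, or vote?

Invalid — notice requirement not satisfied.

Notice: 2 days given; 3 required (2 < 3). Not satisfied.
Quorum: 21 present; quorum is 15. Satisfied.
Vote: the resolution requires a majority of the directors present (21). A majority of 21 is 11, so 11 affirmative votes are needed; 11 voted in favor. Satisfied.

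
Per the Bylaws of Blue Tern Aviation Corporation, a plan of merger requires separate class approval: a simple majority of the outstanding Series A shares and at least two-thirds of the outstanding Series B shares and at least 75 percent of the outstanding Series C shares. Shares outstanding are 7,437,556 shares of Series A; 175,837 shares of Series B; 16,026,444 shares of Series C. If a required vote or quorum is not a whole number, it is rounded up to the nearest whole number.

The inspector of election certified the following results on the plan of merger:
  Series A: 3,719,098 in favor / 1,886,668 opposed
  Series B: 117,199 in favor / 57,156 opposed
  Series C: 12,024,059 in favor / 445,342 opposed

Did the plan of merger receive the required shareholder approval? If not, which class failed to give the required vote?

Not approved — the Series B shares did not give the required vote.

Series A: a majority of 7437556 is 3718779; 3,718,779 required, 3,719,098 in favor — approved.
Series B: 2/3 of 175837 = 117224.67, rounded up to 117225; 117,225 required, 117,199 in favor — not approved.
Series C: 3/4 of 16026444 = 12019833; 12,019,833 required, 12,024,059 in favor — approved.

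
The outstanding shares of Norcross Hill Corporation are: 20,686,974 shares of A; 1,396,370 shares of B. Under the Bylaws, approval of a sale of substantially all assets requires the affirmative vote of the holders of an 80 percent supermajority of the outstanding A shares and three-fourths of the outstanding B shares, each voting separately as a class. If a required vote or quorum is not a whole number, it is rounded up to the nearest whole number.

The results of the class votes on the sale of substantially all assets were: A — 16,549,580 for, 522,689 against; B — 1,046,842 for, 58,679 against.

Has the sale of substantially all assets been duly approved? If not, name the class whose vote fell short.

Not approved — the B shares did not give the required vote.

A: 4/5 of 20686974 = 16549579.20, rounded up to 16549580; 16,549,580 required, 16,549,580 in favor — approved.
B: 3/4 of 1396370 = 1047277.50, rounded up to 1047278; 1,047,278 required, 1,046,842 in favor — not approved.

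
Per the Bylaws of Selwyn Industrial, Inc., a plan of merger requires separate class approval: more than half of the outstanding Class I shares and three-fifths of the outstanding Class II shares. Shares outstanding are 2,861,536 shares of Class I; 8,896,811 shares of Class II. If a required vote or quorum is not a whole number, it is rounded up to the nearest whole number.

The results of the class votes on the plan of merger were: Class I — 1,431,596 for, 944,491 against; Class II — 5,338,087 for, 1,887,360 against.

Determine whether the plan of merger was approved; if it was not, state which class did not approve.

Class I: a majority of 2861536 is 1430769; 1,430,769 required, 1,431,596 in favor — approved.
Class II: 3/5 of 8896811 = 5338086.60, rounded up to 5338087; 5,338,087 required, 5,338,087 in favor — approved.

Approved — every class gave the required vote.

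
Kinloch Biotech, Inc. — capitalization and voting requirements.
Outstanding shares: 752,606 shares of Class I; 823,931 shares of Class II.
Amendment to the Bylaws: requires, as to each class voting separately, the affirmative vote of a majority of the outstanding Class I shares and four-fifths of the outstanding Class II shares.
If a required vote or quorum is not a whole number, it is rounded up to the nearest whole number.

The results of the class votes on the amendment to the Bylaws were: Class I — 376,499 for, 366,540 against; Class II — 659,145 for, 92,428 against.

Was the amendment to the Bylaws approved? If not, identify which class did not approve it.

Class I: a majority of 752606 is 376304; 376,304 required, 376,499 in favor — approved.
Class II: 4/5 of 823931 = 659144.80, rounded up to 659145; 659,145 required, 659,145 in favor — approved.

Approved — every class gave the required vote.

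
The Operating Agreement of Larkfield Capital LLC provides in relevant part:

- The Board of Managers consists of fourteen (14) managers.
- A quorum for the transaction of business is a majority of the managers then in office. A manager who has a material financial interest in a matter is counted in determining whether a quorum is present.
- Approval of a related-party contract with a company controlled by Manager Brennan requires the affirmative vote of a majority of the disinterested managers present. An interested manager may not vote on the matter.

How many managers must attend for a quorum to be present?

8

A majority of 14 is 8.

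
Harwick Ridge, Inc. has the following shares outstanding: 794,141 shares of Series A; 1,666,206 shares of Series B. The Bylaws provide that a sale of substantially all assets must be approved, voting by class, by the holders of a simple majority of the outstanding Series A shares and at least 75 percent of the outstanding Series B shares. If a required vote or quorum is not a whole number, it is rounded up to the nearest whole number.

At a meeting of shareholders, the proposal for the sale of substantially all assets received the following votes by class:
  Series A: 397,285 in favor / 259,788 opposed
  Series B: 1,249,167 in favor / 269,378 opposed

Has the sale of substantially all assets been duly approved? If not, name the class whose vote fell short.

Not approved — the Series B shares did not give the required vote.

Series A: a majority of 794141 is 397071; 397,071 required, 397,285 in favor — approved.
Series B: 3/4 of 1666206 = 1249654.50, rounded up to 1249655; 1,249,655 required, 1,249,167 in favor — not approved.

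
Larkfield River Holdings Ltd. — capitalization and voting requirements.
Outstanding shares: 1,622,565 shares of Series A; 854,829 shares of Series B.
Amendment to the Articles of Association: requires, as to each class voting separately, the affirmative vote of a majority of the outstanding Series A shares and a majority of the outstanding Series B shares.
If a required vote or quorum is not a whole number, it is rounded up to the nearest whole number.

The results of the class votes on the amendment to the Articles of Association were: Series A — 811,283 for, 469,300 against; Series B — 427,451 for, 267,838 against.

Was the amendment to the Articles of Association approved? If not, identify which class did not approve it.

Series A: a majority of 1622565 is 811283; 811,283 required, 811,283 in favor — approved.
Series B: a majority of 854829 is 427415; 427,415 required, 427,451 in favor — approved.

Approved — every class gave the required vote.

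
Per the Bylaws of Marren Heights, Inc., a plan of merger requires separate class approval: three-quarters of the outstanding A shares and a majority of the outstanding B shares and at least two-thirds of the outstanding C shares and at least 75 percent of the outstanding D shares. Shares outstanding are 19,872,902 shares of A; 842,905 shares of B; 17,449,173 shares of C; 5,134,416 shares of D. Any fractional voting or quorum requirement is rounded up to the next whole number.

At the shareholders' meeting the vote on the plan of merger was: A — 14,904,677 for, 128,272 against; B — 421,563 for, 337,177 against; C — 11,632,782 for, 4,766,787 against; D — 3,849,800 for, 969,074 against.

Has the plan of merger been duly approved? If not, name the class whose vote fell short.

Not approved — the D shares did not give the required vote.

A: 3/4 of 19872902 = 14904676.50, rounded up to 14904677; 14,904,677 required, 14,904,677 in favor — approved.
B: a majority of 842905 is 421453; 421,453 required, 421,563 in favor — approved.
C: 2/3 of 17449173 = 11632782; 11,632,782 required, 11,632,782 in favor — approved.
D: 3/4 of 5134416 = 3850812; 3,850,812 required, 3,849,800 in favor — not approved.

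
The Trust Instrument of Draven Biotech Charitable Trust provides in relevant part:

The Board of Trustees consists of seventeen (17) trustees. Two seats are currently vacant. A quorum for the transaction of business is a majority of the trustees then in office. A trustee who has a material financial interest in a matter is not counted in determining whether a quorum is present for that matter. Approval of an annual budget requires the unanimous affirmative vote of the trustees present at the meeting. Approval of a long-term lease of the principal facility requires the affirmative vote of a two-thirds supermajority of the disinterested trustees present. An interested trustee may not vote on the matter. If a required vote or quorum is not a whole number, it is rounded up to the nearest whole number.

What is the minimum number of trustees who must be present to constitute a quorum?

A majority of 15 is 8.

8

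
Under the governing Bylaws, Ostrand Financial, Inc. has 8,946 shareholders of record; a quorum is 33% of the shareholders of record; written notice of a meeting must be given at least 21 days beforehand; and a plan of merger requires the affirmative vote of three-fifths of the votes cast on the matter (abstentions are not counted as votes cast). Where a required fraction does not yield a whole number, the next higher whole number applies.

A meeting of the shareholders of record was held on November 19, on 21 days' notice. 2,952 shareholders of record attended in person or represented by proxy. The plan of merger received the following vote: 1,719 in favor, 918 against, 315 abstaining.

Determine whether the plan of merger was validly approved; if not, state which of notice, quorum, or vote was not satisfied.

Invalid — quorum requirement not satisfied.

Notice: 21 days given; 21 required. Satisfied.
Quorum: 33% of 8,946 = 2,952.18, rounded up to 2,953; 2,952 present. Not satisfied.
Vote: requires three-fifths of the votes cast (2,952 − 315 abstaining = 2,637); 3/5 of 2637 = 1582.20, rounded up to 1583, so 1,583 needed; 1,719 in favor. Satisfied.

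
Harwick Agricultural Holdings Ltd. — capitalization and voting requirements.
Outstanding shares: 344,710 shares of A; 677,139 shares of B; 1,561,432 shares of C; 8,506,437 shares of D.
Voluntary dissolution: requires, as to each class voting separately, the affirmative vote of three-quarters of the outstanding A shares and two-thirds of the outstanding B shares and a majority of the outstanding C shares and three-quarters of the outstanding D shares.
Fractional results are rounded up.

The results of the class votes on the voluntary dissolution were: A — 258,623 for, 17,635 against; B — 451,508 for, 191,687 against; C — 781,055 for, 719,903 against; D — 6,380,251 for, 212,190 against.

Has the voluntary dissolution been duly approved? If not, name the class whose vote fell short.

Approved — every class gave the required vote.

A: 3/4 of 344710 = 258532.50, rounded up to 258533; 258,533 required, 258,623 in favor — approved.
B: 2/3 of 677139 = 451426; 451,426 required, 451,508 in favor — approved.
C: a majority of 1561432 is 780717; 780,717 required, 781,055 in favor — approved.
D: 3/4 of 8506437 = 6379827.75, rounded up to 6379828; 6,379,828 required, 6,380,251 in favor — approved.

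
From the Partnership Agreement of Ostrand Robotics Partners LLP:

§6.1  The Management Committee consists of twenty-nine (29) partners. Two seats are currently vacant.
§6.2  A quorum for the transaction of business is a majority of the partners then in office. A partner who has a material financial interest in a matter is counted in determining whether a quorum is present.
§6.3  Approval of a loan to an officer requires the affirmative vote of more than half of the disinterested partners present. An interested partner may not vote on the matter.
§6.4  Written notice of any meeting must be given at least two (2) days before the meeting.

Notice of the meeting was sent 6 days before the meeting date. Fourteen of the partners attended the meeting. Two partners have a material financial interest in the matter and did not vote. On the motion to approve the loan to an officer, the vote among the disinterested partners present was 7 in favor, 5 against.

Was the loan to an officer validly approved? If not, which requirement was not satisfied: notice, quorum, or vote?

Valid — all requirements satisfied.

Notice: 6 days given; 2 required (6 ≥ 2). Satisfied.
Quorum: 14 present (interested partners count toward quorum); quorum is 14. Satisfied.
Vote: the loan to an officer requires a majority of the disinterested partners present (14 − 2 = 12). A majority of 12 is 7, so 7 affirmative votes are needed; 7 voted in favor. Satisfied.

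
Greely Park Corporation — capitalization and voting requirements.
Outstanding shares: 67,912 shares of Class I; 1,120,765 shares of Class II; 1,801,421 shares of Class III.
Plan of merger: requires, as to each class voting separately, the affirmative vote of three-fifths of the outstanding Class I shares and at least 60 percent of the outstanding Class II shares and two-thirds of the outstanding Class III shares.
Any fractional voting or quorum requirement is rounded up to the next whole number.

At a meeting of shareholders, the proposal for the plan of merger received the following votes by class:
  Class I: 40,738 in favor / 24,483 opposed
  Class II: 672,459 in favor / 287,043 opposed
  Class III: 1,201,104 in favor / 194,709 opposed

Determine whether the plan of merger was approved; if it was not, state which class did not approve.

Class I: 3/5 of 67912 = 40747.20, rounded up to 40748; 40,748 required, 40,738 in favor — not approved.
Class II: 3/5 of 1120765 = 672459; 672,459 required, 672,459 in favor — approved.
Class III: 2/3 of 1801421 = 1200947.33, rounded up to 1200948; 1,200,948 required, 1,201,104 in favor — approved.

Not approved — the Class I shares did not give the required vote.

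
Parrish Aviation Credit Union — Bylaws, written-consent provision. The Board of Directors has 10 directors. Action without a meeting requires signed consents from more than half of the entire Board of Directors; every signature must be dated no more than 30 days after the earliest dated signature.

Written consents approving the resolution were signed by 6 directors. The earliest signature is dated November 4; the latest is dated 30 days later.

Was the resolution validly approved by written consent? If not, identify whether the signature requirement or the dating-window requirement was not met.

Effective — both the signature and dating-window requirements are satisfied.

Signatures required: more than half of 10 — a majority of 10 is 6, so 6 needed; 6 signed. Sufficient.
Dating window: the latest signature is 30 days after the earliest; the limit is 30 days. Within the window.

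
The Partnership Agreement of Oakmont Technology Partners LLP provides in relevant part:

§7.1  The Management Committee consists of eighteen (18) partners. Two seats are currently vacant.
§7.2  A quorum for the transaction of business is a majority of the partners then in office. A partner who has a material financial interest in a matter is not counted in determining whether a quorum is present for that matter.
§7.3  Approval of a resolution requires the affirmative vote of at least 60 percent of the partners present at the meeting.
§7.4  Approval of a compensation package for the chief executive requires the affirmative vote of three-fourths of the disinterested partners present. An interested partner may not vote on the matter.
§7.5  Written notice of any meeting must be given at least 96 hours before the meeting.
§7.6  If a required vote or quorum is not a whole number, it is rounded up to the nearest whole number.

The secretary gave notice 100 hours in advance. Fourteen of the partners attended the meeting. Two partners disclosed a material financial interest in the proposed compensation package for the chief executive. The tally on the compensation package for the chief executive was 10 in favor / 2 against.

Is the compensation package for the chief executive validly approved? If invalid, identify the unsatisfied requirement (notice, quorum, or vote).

Valid — all requirements satisfied.

Notice: 100 hours given; 96 required (100 ≥ 96). Satisfied.
Quorum: 14 present, but the 2 interested partners do not count, leaving 12. Quorum is 9. Satisfied.
Vote: the compensation package for the chief executive requires three-fourths of the disinterested partners present (14 − 2 = 12). 3/4 of 12 = 9, so 9 affirmative votes are needed; 10 voted in favor. Satisfied.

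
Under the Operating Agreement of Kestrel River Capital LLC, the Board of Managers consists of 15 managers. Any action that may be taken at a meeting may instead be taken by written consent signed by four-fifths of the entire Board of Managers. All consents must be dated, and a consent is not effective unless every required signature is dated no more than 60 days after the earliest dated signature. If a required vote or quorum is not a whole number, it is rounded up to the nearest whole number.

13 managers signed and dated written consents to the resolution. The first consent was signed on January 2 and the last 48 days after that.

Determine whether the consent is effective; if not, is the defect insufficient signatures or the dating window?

Signatures required: four-fifths of 15 — 4/5 of 15 = 12, so 12 needed; 13 signed. Sufficient.
Dating window: the latest signature is 48 days after the earliest; the limit is 60 days. Within the window.

Effective — both the signature and dating-window requirements are satisfied.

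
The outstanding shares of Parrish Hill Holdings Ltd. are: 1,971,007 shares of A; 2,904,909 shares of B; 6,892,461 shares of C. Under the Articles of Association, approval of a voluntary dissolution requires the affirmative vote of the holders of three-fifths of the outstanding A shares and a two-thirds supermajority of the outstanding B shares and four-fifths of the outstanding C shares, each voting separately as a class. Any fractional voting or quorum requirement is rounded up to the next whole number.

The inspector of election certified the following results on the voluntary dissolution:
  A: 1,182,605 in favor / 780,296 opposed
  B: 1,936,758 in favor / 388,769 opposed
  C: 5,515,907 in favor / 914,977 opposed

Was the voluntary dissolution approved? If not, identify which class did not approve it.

A: 3/5 of 1971007 = 1182604.20, rounded up to 1182605; 1,182,605 required, 1,182,605 in favor — approved.
B: 2/3 of 2904909 = 1936606; 1,936,606 required, 1,936,758 in favor — approved.
C: 4/5 of 6892461 = 5513968.80, rounded up to 5513969; 5,513,969 required, 5,515,907 in favor — approved.

Approved — every class gave the required vote.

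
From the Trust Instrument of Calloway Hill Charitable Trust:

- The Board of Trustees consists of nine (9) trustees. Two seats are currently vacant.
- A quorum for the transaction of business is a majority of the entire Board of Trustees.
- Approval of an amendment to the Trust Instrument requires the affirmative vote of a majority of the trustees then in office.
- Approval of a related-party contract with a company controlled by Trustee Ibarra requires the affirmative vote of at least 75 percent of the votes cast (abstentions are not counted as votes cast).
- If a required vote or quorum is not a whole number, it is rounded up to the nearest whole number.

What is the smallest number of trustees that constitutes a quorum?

5

A majority of 9 is 5.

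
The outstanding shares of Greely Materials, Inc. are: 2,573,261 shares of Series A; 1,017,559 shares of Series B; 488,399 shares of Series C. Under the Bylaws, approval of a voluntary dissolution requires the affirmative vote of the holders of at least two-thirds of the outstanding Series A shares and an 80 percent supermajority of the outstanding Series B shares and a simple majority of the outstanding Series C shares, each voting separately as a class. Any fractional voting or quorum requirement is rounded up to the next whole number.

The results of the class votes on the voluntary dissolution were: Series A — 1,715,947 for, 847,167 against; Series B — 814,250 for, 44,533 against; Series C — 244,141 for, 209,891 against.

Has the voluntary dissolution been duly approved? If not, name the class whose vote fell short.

Series A: 2/3 of 2573261 = 1715507.33, rounded up to 1715508; 1,715,508 required, 1,715,947 in favor — approved.
Series B: 4/5 of 1017559 = 814047.20, rounded up to 814048; 814,048 required, 814,250 in favor — approved.
Series C: a majority of 488399 is 244200; 244,200 required, 244,141 in favor — not approved.

Not approved — the Series C shares did not give the required vote.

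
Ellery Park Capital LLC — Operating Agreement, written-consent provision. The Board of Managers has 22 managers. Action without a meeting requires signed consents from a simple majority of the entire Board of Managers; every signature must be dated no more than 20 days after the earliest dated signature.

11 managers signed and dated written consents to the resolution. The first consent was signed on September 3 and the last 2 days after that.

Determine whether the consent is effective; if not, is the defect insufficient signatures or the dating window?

Not effective — insufficient signatures.

Signatures required: a simple majority of 22 — a majority of 22 is 12, so 12 needed; 11 signed. Insufficient.
Dating window: the latest signature is 2 days after the earliest; the limit is 20 days. Within the window.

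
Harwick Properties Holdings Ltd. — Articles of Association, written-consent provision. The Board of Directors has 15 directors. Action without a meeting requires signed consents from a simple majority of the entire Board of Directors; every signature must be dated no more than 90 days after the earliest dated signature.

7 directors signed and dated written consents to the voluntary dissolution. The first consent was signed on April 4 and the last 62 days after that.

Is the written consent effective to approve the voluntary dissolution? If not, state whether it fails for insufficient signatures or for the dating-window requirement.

Not effective — insufficient signatures.

Signatures required: a simple majority of 15 — a majority of 15 is 8, so 8 needed; 7 signed. Insufficient.
Dating window: the latest signature is 62 days after the earliest; the limit is 90 days. Within the window.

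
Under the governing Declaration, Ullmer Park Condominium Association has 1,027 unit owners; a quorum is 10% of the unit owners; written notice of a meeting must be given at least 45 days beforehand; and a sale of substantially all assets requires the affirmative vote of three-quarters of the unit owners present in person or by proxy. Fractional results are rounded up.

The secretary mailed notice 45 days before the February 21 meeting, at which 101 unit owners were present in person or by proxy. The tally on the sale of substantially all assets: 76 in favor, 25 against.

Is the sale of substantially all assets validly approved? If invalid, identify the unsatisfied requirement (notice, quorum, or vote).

Notice: 45 days given; 45 required. Satisfied.
Quorum: 10% of 1,027 = 102.70, rounded up to 103; 101 present. Not satisfied.
Vote: requires three-fourths of those present (101); 3/4 of 101 = 75.75, rounded up to 76, so 76 needed; 76 in favor. Satisfied.

Invalid — quorum requirement not satisfied.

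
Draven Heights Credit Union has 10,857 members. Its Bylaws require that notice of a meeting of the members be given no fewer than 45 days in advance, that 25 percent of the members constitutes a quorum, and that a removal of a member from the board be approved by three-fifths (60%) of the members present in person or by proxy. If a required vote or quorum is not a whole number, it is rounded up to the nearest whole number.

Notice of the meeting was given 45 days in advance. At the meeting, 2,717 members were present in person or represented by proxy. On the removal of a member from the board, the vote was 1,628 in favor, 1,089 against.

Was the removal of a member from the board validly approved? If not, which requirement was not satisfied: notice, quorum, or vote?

Notice: 45 days given; 45 required. Satisfied.
Quorum: 25% of 10,857 = 2,714.25, rounded up to 2,715; 2,717 present. Satisfied.
Vote: requires three-fifths of those present (2,717); 3/5 of 2717 = 1630.20, rounded up to 1631, so 1,631 needed; 1,628 in favor. Not satisfied.

Invalid — vote requirement not satisfied.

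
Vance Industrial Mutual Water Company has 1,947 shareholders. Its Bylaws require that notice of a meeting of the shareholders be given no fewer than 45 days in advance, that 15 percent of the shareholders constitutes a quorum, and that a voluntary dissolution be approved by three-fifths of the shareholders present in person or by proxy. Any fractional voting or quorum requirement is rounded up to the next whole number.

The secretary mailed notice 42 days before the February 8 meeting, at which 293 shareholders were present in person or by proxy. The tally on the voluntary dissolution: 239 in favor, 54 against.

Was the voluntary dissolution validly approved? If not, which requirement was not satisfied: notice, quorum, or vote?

Notice: 42 days given; 45 required. Not satisfied.
Quorum: 15% of 1,947 = 292.05, rounded up to 293; 293 present. Satisfied.
Vote: requires three-fifths of those present (293); 3/5 of 293 = 175.80, rounded up to 176, so 176 needed; 239 in favor. Satisfied.

Invalid — notice requirement not satisfied.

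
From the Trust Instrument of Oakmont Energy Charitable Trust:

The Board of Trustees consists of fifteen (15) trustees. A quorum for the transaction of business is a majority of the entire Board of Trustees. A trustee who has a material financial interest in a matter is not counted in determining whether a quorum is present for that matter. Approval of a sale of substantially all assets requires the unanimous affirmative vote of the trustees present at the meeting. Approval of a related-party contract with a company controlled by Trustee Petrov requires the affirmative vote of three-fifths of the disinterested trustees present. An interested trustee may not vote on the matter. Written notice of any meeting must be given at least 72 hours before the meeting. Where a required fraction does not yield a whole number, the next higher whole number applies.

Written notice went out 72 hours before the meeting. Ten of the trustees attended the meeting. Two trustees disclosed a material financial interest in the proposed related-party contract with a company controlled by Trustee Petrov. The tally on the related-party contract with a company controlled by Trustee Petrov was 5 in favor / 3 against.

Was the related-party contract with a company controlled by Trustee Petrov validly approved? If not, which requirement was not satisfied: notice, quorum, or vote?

Valid — all requirements satisfied.

Notice: 72 hours given; 72 required (72 ≥ 72). Satisfied.
Quorum: 10 present, but the 2 interested trustees do not count, leaving 8. Quorum is 8. Satisfied.
Vote: the related-party contract with a company controlled by Trustee Petrov requires three-fifths of the disinterested trustees present (10 − 2 = 8). 3/5 of 8 = 4.80, rounded up to 5, so 5 affirmative votes are needed; 5 voted in favor. Satisfied.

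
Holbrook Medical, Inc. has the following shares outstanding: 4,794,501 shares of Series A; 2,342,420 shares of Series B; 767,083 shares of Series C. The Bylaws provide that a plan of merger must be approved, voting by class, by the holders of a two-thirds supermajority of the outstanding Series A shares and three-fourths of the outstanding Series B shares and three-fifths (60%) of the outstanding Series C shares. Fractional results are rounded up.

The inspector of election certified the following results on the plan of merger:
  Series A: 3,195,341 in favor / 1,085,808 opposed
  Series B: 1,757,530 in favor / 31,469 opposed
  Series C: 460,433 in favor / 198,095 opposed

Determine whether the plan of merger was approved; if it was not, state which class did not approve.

Series A: 2/3 of 4794501 = 3196334; 3,196,334 required, 3,195,341 in favor — not approved.
Series B: 3/4 of 2342420 = 1756815; 1,756,815 required, 1,757,530 in favor — approved.
Series C: 3/5 of 767083 = 460249.80, rounded up to 460250; 460,250 required, 460,433 in favor — approved.

Not approved — the Series A shares did not give the required vote.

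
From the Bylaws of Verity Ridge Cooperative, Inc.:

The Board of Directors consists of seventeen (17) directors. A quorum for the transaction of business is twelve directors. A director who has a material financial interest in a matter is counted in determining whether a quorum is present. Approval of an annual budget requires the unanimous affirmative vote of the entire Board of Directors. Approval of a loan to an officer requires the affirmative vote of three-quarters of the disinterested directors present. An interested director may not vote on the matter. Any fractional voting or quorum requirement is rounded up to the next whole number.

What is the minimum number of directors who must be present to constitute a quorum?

The quorum is fixed at 12.

12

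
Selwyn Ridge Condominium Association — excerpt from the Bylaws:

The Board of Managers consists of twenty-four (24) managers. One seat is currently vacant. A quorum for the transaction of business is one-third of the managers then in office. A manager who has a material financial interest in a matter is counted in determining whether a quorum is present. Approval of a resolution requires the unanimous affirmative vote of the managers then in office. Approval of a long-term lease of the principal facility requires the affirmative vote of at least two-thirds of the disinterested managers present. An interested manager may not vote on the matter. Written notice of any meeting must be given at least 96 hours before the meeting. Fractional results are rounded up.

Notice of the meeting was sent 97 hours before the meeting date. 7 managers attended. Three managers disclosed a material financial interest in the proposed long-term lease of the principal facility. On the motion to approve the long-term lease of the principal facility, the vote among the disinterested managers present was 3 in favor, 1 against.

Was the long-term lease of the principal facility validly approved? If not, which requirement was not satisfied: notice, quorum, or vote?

Notice: 97 hours given; 96 required (97 ≥ 96). Satisfied.
Quorum: 7 present (interested managers count toward quorum); quorum is 8. Not satisfied.
Vote: the long-term lease of the principal facility requires two-thirds of the disinterested managers present (7 − 3 = 4). 2/3 of 4 = 2.67, rounded up to 3, so 3 affirmative votes are needed; 3 voted in favor. Satisfied. (Moot — without a quorum no business can be validly transacted.)

Invalid — quorum requirement not satisfied.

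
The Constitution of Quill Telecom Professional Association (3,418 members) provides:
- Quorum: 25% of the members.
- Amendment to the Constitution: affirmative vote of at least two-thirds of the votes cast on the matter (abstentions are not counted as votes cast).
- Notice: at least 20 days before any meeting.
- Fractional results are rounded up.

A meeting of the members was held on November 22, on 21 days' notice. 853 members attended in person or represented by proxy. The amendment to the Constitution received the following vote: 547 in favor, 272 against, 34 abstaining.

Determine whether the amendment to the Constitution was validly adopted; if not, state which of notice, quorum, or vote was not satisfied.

Notice: 21 days given; 20 required. Satisfied.
Quorum: 25% of 3,418 = 854.50, rounded up to 855; 853 present. Not satisfied.
Vote: requires two-thirds of the votes cast (853 − 34 abstaining = 819); 2/3 of 819 = 546, so 546 needed; 547 in favor. Satisfied.

Invalid — quorum requirement not satisfied.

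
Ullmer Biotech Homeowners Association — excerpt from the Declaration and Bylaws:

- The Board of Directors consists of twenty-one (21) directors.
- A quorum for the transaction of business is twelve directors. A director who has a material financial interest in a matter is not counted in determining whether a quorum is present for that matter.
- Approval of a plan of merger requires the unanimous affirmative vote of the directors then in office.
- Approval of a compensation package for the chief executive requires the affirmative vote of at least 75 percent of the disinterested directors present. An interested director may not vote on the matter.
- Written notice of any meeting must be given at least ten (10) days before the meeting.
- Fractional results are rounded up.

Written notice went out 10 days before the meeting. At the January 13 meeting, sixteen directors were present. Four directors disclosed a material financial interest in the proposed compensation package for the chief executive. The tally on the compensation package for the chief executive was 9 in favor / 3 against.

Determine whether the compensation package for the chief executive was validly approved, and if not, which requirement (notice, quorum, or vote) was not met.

Notice: 10 days given; 10 required (10 ≥ 10). Satisfied.
Quorum: 16 present, but the 4 interested directors do not count, leaving 12. Quorum is 12. Satisfied.
Vote: the compensation package for the chief executive requires three-fourths of the disinterested directors present (16 − 4 = 12). 3/4 of 12 = 9, so 9 affirmative votes are needed; 9 voted in favor. Satisfied.

Valid — all requirements satisfied.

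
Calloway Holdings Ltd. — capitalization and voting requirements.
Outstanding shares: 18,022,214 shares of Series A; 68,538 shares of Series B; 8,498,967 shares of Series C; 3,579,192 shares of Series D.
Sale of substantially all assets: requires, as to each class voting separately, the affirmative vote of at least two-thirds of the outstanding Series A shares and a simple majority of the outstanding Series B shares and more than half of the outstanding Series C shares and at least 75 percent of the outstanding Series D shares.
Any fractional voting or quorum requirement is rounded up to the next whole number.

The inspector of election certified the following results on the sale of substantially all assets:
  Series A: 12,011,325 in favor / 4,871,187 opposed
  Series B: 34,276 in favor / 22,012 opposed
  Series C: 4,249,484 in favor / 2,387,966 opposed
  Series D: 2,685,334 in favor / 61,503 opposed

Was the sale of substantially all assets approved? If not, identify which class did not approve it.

Series A: 2/3 of 18022214 = 12014809.33, rounded up to 12014810; 12,014,810 required, 12,011,325 in favor — not approved.
Series B: a majority of 68538 is 34270; 34,270 required, 34,276 in favor — approved.
Series C: a majority of 8498967 is 4249484; 4,249,484 required, 4,249,484 in favor — approved.
Series D: 3/4 of 3579192 = 2684394; 2,684,394 required, 2,685,334 in favor — approved.

Not approved — the Series A shares did not give the required vote.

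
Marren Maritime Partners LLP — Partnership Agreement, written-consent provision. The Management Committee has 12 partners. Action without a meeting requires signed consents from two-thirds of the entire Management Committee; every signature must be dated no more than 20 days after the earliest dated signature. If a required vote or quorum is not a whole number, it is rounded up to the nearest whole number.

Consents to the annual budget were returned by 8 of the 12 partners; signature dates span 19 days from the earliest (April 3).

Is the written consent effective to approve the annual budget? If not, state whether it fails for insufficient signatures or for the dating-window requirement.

Signatures required: two-thirds of 12 — 2/3 of 12 = 8, so 8 needed; 8 signed. Sufficient.
Dating window: the latest signature is 19 days after the earliest; the limit is 20 days. Within the window.

Effective — both the signature and dating-window requirements are satisfied.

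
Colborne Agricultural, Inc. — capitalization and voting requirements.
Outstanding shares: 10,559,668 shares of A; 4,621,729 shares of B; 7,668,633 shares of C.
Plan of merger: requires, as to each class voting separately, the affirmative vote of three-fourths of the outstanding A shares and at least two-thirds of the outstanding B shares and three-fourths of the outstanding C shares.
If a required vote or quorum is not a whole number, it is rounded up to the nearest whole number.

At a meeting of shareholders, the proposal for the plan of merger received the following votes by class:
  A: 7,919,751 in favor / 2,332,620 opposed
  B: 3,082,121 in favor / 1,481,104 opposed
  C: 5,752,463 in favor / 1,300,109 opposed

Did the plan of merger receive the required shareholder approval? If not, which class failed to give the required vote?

A: 3/4 of 10559668 = 7919751; 7,919,751 required, 7,919,751 in favor — approved.
B: 2/3 of 4621729 = 3081152.67, rounded up to 3081153; 3,081,153 required, 3,082,121 in favor — approved.
C: 3/4 of 7668633 = 5751474.75, rounded up to 5751475; 5,751,475 required, 5,752,463 in favor — approved.

Approved — every class gave the required vote.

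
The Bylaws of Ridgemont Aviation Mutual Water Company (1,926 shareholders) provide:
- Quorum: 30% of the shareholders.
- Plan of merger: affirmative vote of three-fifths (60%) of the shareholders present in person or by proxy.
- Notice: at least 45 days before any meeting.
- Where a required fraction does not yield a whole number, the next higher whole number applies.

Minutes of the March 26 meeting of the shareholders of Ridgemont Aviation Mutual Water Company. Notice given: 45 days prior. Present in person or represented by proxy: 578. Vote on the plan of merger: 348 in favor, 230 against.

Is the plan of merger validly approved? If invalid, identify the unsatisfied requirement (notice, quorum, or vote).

Valid — all requirements satisfied.

Notice: 45 days given; 45 required. Satisfied.
Quorum: 30% of 1,926 = 577.80, rounded up to 578; 578 present. Satisfied.
Vote: requires three-fifths of those present (578); 3/5 of 578 = 346.80, rounded up to 347, so 347 needed; 348 in favor. Satisfied.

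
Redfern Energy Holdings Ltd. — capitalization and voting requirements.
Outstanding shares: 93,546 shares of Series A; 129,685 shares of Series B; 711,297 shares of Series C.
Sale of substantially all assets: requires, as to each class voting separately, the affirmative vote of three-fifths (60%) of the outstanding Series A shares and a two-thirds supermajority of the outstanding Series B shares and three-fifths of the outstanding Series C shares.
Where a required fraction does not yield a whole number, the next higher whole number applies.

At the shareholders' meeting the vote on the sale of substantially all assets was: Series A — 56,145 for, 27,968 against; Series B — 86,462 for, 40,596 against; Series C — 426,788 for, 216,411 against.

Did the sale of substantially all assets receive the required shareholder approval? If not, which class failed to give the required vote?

Series A: 3/5 of 93546 = 56127.60, rounded up to 56128; 56,128 required, 56,145 in favor — approved.
Series B: 2/3 of 129685 = 86456.67, rounded up to 86457; 86,457 required, 86,462 in favor — approved.
Series C: 3/5 of 711297 = 426778.20, rounded up to 426779; 426,779 required, 426,788 in favor — approved.

Approved — every class gave the required vote.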